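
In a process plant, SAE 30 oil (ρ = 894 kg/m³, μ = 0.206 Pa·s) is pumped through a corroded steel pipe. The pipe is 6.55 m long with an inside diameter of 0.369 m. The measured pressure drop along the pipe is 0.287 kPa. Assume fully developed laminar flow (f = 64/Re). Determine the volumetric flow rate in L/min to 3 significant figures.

Q ≈ 5810 L/min

For laminar flow, f = 64/Re with Re = ρVD/μ, so Darcy-Weisbach reduces to ΔP = 32μLV/D². Solving for V: V = ΔP·D²/(32μL) = 287·(0.369)²/(32·0.206·6.55) = 0.9051 m/s.
Check: Re = ρVD/μ = 894·0.9051·0.369/0.206 = 1449 < 2300, so the laminar assumption holds.
Q = V·A = 0.9051·(π/4·0.369²) = 0.09679 m³/s = 5810 L/min.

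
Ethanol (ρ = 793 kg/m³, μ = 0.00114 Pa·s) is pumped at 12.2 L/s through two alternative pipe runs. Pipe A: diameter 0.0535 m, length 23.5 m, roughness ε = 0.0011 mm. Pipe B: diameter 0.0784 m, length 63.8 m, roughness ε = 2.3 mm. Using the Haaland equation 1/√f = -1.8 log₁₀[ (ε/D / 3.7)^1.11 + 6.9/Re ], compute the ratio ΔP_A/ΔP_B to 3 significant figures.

ΔP_A/ΔP_B ≈ 0.681

Pipe A: V = Q/A = 0.0122/0.002248 = 5.427 m/s; Re = 2.02e+05; ε/D = 2.06e-05; Haaland → f = 0.0156; ΔP_A = f(L/D)(ρV²/2) = 8.002e+04 Pa.
Pipe B: V = Q/A = 0.0122/0.004827 = 2.527 m/s; Re = 1.378e+05; ε/D = 0.0293; Haaland → f = 0.05699; ΔP_B = f(L/D)(ρV²/2) = 1.174e+05 Pa.
ΔP_A/ΔP_B = 8.002e+04/1.174e+05 = 0.681.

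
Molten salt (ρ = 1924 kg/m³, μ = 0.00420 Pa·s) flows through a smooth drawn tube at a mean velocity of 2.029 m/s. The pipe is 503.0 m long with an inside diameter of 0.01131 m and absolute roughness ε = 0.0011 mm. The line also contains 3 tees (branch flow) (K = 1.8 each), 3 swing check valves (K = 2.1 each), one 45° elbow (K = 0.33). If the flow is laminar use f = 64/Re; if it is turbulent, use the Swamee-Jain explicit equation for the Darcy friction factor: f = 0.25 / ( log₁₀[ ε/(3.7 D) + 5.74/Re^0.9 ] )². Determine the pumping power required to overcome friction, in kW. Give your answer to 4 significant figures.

Reynolds number Re = ρVD/μ = 1924 · 2.029 · 0.01131 / 0.0042 = 1.051e+04.
Re > 4000 → turbulent. Relative roughness ε/D = 1.1e-06/0.01131 = 9.73e-05. Swamee-Jain: f = 0.25/(log₁₀[9.73e-05/3.7 + 5.74/1.051e+04^0.9])² = 0.25/(log₁₀[2.63e-05 + 0.00138])² = 0.25/(-2.852)² = 0.03073.
Total minor-loss coefficient ΣK = 3·1.8 + 3·2.1 + 1·0.33 = 12.
ΔP = [f·L/D + ΣK]·(ρV²/2) = [0.03073·503/0.01131 + 12]·(1924·2.029²/2) = [1367 + 12]·3960 = 5.46e+06 Pa.
Q = V·A = 2.029·0.0001005 = 0.0002038 m³/s.
Pumping power P = QΔP = 0.0002038·5.46e+06 = 1112.9 W = 1.113 kW.

P ≈ 1.113 kW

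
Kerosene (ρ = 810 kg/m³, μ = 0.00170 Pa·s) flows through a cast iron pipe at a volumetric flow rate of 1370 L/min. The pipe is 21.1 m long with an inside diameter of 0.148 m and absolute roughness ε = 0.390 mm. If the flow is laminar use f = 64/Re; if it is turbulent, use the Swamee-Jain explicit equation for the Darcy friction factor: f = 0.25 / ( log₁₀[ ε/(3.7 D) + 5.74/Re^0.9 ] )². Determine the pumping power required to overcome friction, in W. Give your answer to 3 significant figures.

Q = 1370 L/min = 1370/60000 = 0.02283 m³/s.
Cross-sectional area A = πD²/4 = π(0.148)²/4 = 0.0172 m²; mean velocity V = Q/A = 0.02283/0.0172 = 1.327 m/s.
Reynolds number Re = ρVD/μ = 810 · 1.327 · 0.148 / 0.0017 = 9.36e+04.
Re > 4000 → turbulent. Relative roughness ε/D = 0.00039/0.148 = 0.00264. Swamee-Jain: f = 0.25/(log₁₀[0.00264/3.7 + 5.74/9.36e+04^0.9])² = 0.25/(log₁₀[0.000712 + 0.000193])² = 0.25/(-3.043)² = 0.02699.
Darcy-Weisbach: ΔP = f(L/D)(ρV²/2) = 0.02699·(21.1/0.148)·(810·1.327²/2) = 0.02699·142.6·713.5 = 2745 Pa.
Pumping power P = QΔP = 0.02283·2745 = 62.69 W = 62.7 W.

P ≈ 62.7 W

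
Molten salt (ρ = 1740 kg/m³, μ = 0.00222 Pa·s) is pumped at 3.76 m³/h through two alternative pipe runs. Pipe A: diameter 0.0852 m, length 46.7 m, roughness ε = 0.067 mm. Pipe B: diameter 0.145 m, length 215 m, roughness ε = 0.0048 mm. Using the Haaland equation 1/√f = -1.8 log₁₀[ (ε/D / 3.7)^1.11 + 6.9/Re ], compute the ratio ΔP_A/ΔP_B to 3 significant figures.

Pipe A: V = Q/A = 0.001044/0.005701 = 0.1832 m/s; Re = 1.223e+04; ε/D = 0.000786; Haaland → f = 0.03036; ΔP_A = f(L/D)(ρV²/2) = 485.9 Pa.
Pipe B: V = Q/A = 0.001044/0.01651 = 0.06325 m/s; Re = 7188; ε/D = 3.31e-05; Haaland → f = 0.03392; ΔP_B = f(L/D)(ρV²/2) = 175 Pa.
ΔP_A/ΔP_B = 485.9/175 = 2.78.

ΔP_A/ΔP_B ≈ 2.78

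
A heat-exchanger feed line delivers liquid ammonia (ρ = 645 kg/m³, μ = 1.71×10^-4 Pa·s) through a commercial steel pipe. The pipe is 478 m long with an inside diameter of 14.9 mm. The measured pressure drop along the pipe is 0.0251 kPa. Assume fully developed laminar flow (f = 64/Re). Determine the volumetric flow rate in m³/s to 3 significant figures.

For laminar flow, f = 64/Re with Re = ρVD/μ, so Darcy-Weisbach reduces to ΔP = 32μLV/D². Solving for V: V = ΔP·D²/(32μL) = 25.1·(0.0149)²/(32·0.000171·478) = 0.00213 m/s.
Check: Re = ρVD/μ = 645·0.00213·0.0149/0.000171 = 119.7 < 2300, so the laminar assumption holds.
Q = V·A = 0.00213·(π/4·0.0149²) = 3.715e-07 m³/s = 3.71×10^-7 m³/s.

Q ≈ 3.71×10^-7 m³/s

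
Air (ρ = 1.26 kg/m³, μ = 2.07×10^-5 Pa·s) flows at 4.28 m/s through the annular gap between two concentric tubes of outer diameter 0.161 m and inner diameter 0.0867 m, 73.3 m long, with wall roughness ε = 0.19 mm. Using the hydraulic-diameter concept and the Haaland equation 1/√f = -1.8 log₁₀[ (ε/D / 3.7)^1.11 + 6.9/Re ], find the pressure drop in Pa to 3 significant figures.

ΔP ≈ 348 Pa

Hydraulic diameter D_h = 4A/P = D_o - D_i = 0.161 - 0.0867 = 0.0743 m.
Re = ρVD_h/μ = 1.26·4.28·0.0743/2.07e-05 = 1.936e+04.
ε/D_h = 0.00019/0.0743 = 0.00256; Haaland gives 1/√f = -1.8 log₁₀[0.00031+0.000356] = 5.717, so f = 0.0306.
ΔP = f(L/D_h)(ρV²/2) = 0.0306·73.3/0.0743·11.54 = 348.4 Pa.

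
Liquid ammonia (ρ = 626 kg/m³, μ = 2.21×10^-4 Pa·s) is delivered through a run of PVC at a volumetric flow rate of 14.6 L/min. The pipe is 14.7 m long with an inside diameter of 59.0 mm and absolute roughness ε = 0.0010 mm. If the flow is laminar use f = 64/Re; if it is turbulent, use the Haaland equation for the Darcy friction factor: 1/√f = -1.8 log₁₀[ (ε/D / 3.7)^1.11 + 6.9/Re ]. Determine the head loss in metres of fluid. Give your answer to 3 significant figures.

h_f ≈ 0.00280 m

Q = 14.6 L/min = 14.6/60000 = 0.0002433 m³/s.
Cross-sectional area A = πD²/4 = π(0.059)²/4 = 0.002734 m²; mean velocity V = Q/A = 0.0002433/0.002734 = 0.089 m/s.
Reynolds number Re = ρVD/μ = 626 · 0.089 · 0.059 / 0.000221 = 1.487e+04.
Re > 4000 → turbulent. Relative roughness ε/D = 1e-06/0.059 = 1.69e-05. Haaland: 1/√f = -1.8 log₁₀[(1.69e-05/3.7)^1.11 + 6.9/1.487e+04] = -1.8 log₁₀[1.18e-06 + 0.000464] = 5.998, so f = 0.02779.
Darcy-Weisbach: ΔP = f(L/D)(ρV²/2) = 0.02779·(14.7/0.059)·(626·0.089²/2) = 0.02779·249.2·2.479 = 17.17 Pa.
Head loss h_f = ΔP/(ρg) = 17.17/(626·9.81) = 0.00280 m.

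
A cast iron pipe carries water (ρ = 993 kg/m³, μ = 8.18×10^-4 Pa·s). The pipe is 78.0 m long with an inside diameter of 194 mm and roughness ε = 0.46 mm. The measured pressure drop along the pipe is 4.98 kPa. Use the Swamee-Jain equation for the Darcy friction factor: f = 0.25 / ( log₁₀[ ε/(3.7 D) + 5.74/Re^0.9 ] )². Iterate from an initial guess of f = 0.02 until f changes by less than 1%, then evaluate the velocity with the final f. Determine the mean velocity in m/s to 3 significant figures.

Rearranging Darcy-Weisbach: V = √(2·ΔP·D/(f·L·ρ)). With ε/D = 0.00046/0.194 = 0.00237, iterate starting from f = 0.02:
  f = 0.02 → V = √(2·4980·0.194/(0.02·78·993)) = 1.117 m/s; Re = ρVD/μ = 2.63e+05; f → 0.02528
  f = 0.02528 → V = 0.9933 m/s; Re = 2.339e+05; f → 0.02536
Converged (Δf/f < 1%). With the final f = 0.02536: V = √(2·4980·0.194/(0.02536·78·993)) = 0.9917 m/s.

V ≈ 0.992 m/s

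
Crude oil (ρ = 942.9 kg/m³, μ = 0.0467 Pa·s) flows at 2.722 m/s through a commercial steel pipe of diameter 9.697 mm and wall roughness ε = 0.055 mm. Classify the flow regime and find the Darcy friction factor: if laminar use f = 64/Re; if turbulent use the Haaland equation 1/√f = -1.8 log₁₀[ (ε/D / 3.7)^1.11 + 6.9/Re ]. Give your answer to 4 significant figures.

f ≈ 0.1201

Re = ρVD/μ = 942.9·2.722·0.009697/0.0467 = 532.9.
Re < 2300 → laminar, so f = 64/Re = 0.1201 (roughness is irrelevant in laminar flow).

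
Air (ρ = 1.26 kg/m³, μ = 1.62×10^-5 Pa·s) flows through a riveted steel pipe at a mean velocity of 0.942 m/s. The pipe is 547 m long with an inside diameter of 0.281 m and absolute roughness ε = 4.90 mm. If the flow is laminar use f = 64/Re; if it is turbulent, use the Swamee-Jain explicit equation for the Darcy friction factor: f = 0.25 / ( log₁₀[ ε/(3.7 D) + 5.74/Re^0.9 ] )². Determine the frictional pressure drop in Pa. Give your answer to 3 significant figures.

Reynolds number Re = ρVD/μ = 1.26 · 0.942 · 0.281 / 1.62e-05 = 2.059e+04.
Re > 4000 → turbulent. Relative roughness ε/D = 0.0049/0.281 = 0.0174. Swamee-Jain: f = 0.25/(log₁₀[0.0174/3.7 + 5.74/2.059e+04^0.9])² = 0.25/(log₁₀[0.00471 + 0.000753])² = 0.25/(-2.262)² = 0.04884.
Darcy-Weisbach: ΔP = f(L/D)(ρV²/2) = 0.04884·(547/0.281)·(1.26·0.942²/2) = 0.04884·1947·0.559 = 53.15 Pa.

ΔP ≈ 53.2 Pa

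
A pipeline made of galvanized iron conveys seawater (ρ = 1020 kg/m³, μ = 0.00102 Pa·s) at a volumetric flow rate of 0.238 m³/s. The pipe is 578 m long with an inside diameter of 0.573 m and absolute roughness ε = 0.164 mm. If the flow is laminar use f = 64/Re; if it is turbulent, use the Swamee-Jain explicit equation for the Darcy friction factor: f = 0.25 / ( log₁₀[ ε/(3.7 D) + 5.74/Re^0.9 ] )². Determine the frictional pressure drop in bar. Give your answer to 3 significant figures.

ΔP ≈ 0.0710 bar

Cross-sectional area A = πD²/4 = π(0.573)²/4 = 0.2579 m²; mean velocity V = Q/A = 0.238/0.2579 = 0.9229 m/s.
Reynolds number Re = ρVD/μ = 1020 · 0.9229 · 0.573 / 0.00102 = 5.288e+05.
Re > 4000 → turbulent. Relative roughness ε/D = 0.000164/0.573 = 0.000286. Swamee-Jain: f = 0.25/(log₁₀[0.000286/3.7 + 5.74/5.288e+05^0.9])² = 0.25/(log₁₀[7.74e-05 + 4.05e-05])² = 0.25/(-3.928)² = 0.0162.
Darcy-Weisbach: ΔP = f(L/D)(ρV²/2) = 0.0162·(578/0.573)·(1020·0.9229²/2) = 0.0162·1009·434.4 = 7099 Pa.
ΔP = 7099 Pa = 0.0710 bar.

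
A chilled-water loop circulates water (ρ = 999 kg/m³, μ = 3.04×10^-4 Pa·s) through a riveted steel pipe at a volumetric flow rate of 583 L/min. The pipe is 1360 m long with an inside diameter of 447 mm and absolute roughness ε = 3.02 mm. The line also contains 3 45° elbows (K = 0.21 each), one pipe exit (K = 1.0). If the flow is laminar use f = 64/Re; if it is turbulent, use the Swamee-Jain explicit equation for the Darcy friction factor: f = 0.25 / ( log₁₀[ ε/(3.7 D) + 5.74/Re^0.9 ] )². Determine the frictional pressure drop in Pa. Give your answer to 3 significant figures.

ΔP ≈ 204 Pa

Q = 583 L/min = 583/60000 = 0.009717 m³/s.
Cross-sectional area A = πD²/4 = π(0.447)²/4 = 0.1569 m²; mean velocity V = Q/A = 0.009717/0.1569 = 0.06192 m/s.
Reynolds number Re = ρVD/μ = 999 · 0.06192 · 0.447 / 0.000304 = 9.095e+04.
Re > 4000 → turbulent. Relative roughness ε/D = 0.00302/0.447 = 0.00676. Swamee-Jain: f = 0.25/(log₁₀[0.00676/3.7 + 5.74/9.095e+04^0.9])² = 0.25/(log₁₀[0.00183 + 0.000198])² = 0.25/(-2.694)² = 0.03445.
Total minor-loss coefficient ΣK = 3·0.21 + 1·1 = 1.63.
ΔP = [f·L/D + ΣK]·(ρV²/2) = [0.03445·1360/0.447 + 1.63]·(999·0.06192²/2) = [104.8 + 1.63]·1.915 = 203.8 Pa.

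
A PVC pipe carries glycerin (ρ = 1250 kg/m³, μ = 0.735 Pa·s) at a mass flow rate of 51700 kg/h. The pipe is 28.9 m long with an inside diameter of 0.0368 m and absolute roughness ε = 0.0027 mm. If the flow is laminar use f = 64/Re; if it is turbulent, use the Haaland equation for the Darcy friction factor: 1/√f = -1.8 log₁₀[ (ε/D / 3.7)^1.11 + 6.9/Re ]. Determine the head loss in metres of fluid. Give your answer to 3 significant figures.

ṁ = 51700 kg/h = 51700/3600 = 14.36 kg/s.
A = πD²/4 = π(0.0368)²/4 = 0.001064 m²; mean velocity V = ṁ/(ρA) = 14.36/(1250 · 0.001064) = 10.8 m/s.
Reynolds number Re = ρVD/μ = 1250 · 10.8 · 0.0368 / 0.735 = 676.
Re < 2300 → laminar flow, so f = 64/Re = 64/676 = 0.09467 (the turbulent correlation is not needed).
Darcy-Weisbach: ΔP = f(L/D)(ρV²/2) = 0.09467·(28.9/0.0368)·(1250·10.8²/2) = 0.09467·785.3·7.292e+04 = 5.422e+06 Pa.
Head loss h_f = ΔP/(ρg) = 5.422e+06/(1250·9.81) = 442 m.

h_f ≈ 442 m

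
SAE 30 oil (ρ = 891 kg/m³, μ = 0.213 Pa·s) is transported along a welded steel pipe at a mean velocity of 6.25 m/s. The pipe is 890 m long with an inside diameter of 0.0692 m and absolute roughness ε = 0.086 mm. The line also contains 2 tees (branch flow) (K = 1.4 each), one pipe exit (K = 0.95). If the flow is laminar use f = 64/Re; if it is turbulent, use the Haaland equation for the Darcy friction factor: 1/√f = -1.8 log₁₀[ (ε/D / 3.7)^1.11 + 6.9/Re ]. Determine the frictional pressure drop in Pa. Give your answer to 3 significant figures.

ΔP ≈ 7.98×10^6 Pa

Reynolds number Re = ρVD/μ = 891 · 6.25 · 0.0692 / 0.213 = 1809.
Re < 2300 → laminar flow, so f = 64/Re = 64/1809 = 0.03537 (the turbulent correlation is not needed).
Total minor-loss coefficient ΣK = 2·1.4 + 1·0.95 = 3.75.
ΔP = [f·L/D + ΣK]·(ρV²/2) = [0.03537·890/0.0692 + 3.75]·(891·6.25²/2) = [455 + 3.75]·1.74e+04 = 7.983e+06 Pa.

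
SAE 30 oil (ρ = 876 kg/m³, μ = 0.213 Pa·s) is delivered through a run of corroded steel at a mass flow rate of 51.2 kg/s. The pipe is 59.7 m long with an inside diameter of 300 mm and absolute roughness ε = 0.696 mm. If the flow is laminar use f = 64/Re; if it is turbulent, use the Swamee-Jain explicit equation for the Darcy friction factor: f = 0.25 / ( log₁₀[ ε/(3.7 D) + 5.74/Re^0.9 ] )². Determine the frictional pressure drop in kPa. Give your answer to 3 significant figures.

A = πD²/4 = π(0.3)²/4 = 0.07069 m²; mean velocity V = ṁ/(ρA) = 51.2/(876 · 0.07069) = 0.8269 m/s.
Reynolds number Re = ρVD/μ = 876 · 0.8269 · 0.3 / 0.213 = 1020.
Re < 2300 → laminar flow, so f = 64/Re = 64/1020 = 0.06273 (the turbulent correlation is not needed).
Darcy-Weisbach: ΔP = f(L/D)(ρV²/2) = 0.06273·(59.7/0.3)·(876·0.8269²/2) = 0.06273·199·299.5 = 3738 Pa.
ΔP = 3738 Pa = 3.74 kPa.

ΔP ≈ 3.74 kPa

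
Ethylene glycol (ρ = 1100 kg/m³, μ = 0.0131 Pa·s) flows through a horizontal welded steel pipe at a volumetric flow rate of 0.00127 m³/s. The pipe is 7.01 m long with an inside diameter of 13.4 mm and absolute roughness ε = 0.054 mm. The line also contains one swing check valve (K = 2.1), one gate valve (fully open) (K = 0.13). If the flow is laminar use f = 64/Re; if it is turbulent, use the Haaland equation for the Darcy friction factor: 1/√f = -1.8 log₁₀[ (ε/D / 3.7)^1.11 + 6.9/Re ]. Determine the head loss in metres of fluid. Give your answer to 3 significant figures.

h_f ≈ 87.4 m

Cross-sectional area A = πD²/4 = π(0.0134)²/4 = 0.000141 m²; mean velocity V = Q/A = 0.00127/0.000141 = 9.005 m/s.
Reynolds number Re = ρVD/μ = 1100 · 9.005 · 0.0134 / 0.0131 = 1.013e+04.
Re > 4000 → turbulent. Relative roughness ε/D = 5.4e-05/0.0134 = 0.00403. Haaland: 1/√f = -1.8 log₁₀[(0.00403/3.7)^1.11 + 6.9/1.013e+04] = -1.8 log₁₀[0.000514 + 0.000681] = 5.261, so f = 0.03613.
Total minor-loss coefficient ΣK = 1·2.1 + 1·0.13 = 2.23.
ΔP = [f·L/D + ΣK]·(ρV²/2) = [0.03613·7.01/0.0134 + 2.23]·(1100·9.005²/2) = [18.9 + 2.23]·4.46e+04 = 9.426e+05 Pa.
Head loss h_f = ΔP/(ρg) = 9.426e+05/(1100·9.81) = 87.4 m.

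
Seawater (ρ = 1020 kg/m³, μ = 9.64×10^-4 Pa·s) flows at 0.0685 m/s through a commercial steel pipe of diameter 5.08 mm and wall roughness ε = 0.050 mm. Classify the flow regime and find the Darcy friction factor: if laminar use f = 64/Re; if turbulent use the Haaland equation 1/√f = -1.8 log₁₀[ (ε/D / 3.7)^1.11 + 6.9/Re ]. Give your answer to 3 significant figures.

Re = ρVD/μ = 1020·0.0685·0.00508/0.000964 = 368.2.
Re < 2300 → laminar, so f = 64/Re = 0.1738 (roughness is irrelevant in laminar flow).

f ≈ 0.174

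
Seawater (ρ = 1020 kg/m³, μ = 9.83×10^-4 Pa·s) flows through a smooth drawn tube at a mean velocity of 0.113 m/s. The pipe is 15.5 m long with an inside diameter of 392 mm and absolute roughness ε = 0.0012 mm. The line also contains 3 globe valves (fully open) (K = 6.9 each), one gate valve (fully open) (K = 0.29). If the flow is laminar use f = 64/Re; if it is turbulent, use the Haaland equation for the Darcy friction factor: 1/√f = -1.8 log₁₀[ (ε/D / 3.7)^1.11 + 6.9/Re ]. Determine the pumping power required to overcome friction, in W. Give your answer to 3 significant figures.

Reynolds number Re = ρVD/μ = 1020 · 0.113 · 0.392 / 0.000983 = 4.596e+04.
Re > 4000 → turbulent. Relative roughness ε/D = 1.2e-06/0.392 = 3.06e-06. Haaland: 1/√f = -1.8 log₁₀[(3.06e-06/3.7)^1.11 + 6.9/4.596e+04] = -1.8 log₁₀[1.77e-07 + 0.00015] = 6.881, so f = 0.02112.
Total minor-loss coefficient ΣK = 3·6.9 + 1·0.29 = 21.
ΔP = [f·L/D + ΣK]·(ρV²/2) = [0.02112·15.5/0.392 + 21]·(1020·0.113²/2) = [0.835 + 21]·6.512 = 142.1 Pa.
Q = V·A = 0.113·0.1207 = 0.01364 m³/s.
Pumping power P = QΔP = 0.01364·142.1 = 1.938 W = 1.94 W.

P ≈ 1.94 W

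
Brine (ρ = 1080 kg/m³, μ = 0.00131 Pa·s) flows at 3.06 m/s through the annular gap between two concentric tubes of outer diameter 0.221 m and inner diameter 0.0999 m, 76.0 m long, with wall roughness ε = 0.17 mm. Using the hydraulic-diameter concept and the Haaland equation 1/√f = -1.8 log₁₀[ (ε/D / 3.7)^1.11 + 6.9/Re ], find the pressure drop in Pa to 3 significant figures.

ΔP ≈ 70000 Pa

Hydraulic diameter D_h = 4A/P = D_o - D_i = 0.221 - 0.0999 = 0.1211 m.
Re = ρVD_h/μ = 1080·3.06·0.1211/0.00131 = 3.055e+05.
ε/D_h = 0.00017/0.1211 = 0.0014; Haaland gives 1/√f = -1.8 log₁₀[0.00016+2.26e-05] = 6.731, so f = 0.02207.
ΔP = f(L/D_h)(ρV²/2) = 0.02207·76/0.1211·5056 = 7.003e+04 Pa.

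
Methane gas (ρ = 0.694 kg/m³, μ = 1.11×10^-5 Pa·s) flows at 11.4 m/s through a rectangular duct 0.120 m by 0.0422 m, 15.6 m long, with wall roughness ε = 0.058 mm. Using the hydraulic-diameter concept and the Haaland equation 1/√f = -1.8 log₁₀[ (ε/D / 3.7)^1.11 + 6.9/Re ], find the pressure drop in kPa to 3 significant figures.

Hydraulic diameter D_h = 4A/P = 4·(0.12·0.0422)/(2·(0.12+0.0422)) = 0.02026/0.3244 = 0.06244 m.
Re = ρVD_h/μ = 0.694·11.4·0.06244/1.11e-05 = 4.451e+04.
ε/D_h = 5.8e-05/0.06244 = 0.000929; Haaland gives 1/√f = -1.8 log₁₀[0.000101+0.000155] = 6.465, so f = 0.02392.
ΔP = f(L/D_h)(ρV²/2) = 0.02392·15.6/0.06244·45.1 = 269.5 Pa.
ΔP = 0.270 kPa.

ΔP ≈ 0.270 kPa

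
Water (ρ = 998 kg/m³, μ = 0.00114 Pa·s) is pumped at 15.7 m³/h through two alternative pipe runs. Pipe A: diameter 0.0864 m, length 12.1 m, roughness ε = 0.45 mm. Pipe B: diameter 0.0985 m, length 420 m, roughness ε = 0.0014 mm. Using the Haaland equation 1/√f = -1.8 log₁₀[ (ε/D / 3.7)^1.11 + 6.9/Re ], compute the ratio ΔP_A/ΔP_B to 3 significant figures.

ΔP_A/ΔP_B ≈ 0.0860

Pipe A: V = Q/A = 0.004361/0.005863 = 0.7438 m/s; Re = 5.626e+04; ε/D = 0.00521; Haaland → f = 0.03225; ΔP_A = f(L/D)(ρV²/2) = 1247 Pa.
Pipe B: V = Q/A = 0.004361/0.00762 = 0.5723 m/s; Re = 4.935e+04; ε/D = 1.42e-05; Haaland → f = 0.02081; ΔP_B = f(L/D)(ρV²/2) = 1.45e+04 Pa.
ΔP_A/ΔP_B = 1247/1.45e+04 = 0.0860.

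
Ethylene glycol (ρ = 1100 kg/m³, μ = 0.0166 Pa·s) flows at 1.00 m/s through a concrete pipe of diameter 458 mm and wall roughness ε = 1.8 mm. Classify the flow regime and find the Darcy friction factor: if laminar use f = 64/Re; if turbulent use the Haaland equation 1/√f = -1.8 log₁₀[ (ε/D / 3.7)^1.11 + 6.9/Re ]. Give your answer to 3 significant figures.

Re = ρVD/μ = 1100·1·0.458/0.0166 = 3.035e+04.
Re > 4000 → turbulent. ε/D = 0.0018/0.458 = 0.00393; Haaland: 1/√f = -1.8 log₁₀[0.0005 + 0.000227] = 5.649, so f = 0.03134.

f ≈ 0.0313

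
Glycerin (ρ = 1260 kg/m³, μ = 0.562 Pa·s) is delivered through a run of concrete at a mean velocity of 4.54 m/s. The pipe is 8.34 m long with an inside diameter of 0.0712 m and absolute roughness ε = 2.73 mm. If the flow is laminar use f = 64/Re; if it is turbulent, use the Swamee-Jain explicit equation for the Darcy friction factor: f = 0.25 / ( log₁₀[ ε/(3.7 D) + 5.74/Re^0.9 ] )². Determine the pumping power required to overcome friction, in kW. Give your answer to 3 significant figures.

P ≈ 2.43 kW

Reynolds number Re = ρVD/μ = 1260 · 4.54 · 0.0712 / 0.562 = 724.7.
Re < 2300 → laminar flow, so f = 64/Re = 64/724.7 = 0.08831 (the turbulent correlation is not needed).
Darcy-Weisbach: ΔP = f(L/D)(ρV²/2) = 0.08831·(8.34/0.0712)·(1260·4.54²/2) = 0.08831·117.1·1.299e+04 = 1.343e+05 Pa.
Q = V·A = 4.54·0.003982 = 0.01808 m³/s.
Pumping power P = QΔP = 0.01808·1.343e+05 = 2428 W = 2.43 kW.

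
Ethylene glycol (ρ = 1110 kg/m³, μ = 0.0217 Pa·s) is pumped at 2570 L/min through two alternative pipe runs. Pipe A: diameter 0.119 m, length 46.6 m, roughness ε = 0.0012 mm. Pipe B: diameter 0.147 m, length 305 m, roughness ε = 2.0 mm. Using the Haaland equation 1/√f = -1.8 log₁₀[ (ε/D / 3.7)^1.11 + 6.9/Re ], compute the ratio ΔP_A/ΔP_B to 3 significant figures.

Pipe A: V = Q/A = 0.04283/0.01112 = 3.851 m/s; Re = 2.344e+04; ε/D = 1.01e-05; Haaland → f = 0.02477; ΔP_A = f(L/D)(ρV²/2) = 7.983e+04 Pa.
Pipe B: V = Q/A = 0.04283/0.01697 = 2.524 m/s; Re = 1.898e+04; ε/D = 0.0136; Haaland → f = 0.04465; ΔP_B = f(L/D)(ρV²/2) = 3.275e+05 Pa.
ΔP_A/ΔP_B = 7.983e+04/3.275e+05 = 0.244.

ΔP_A/ΔP_B ≈ 0.244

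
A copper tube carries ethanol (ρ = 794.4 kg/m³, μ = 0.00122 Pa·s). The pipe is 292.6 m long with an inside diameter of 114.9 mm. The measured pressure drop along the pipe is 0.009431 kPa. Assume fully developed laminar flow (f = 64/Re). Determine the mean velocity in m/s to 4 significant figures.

V ≈ 0.01090 m/s

For laminar flow, f = 64/Re with Re = ρVD/μ, so Darcy-Weisbach reduces to ΔP = 32μLV/D². Solving for V: V = ΔP·D²/(32μL) = 9.431·(0.1149)²/(32·0.00122·292.6) = 0.0109 m/s.
Check: Re = ρVD/μ = 794.4·0.0109·0.1149/0.00122 = 815.5 < 2300, so the laminar assumption holds.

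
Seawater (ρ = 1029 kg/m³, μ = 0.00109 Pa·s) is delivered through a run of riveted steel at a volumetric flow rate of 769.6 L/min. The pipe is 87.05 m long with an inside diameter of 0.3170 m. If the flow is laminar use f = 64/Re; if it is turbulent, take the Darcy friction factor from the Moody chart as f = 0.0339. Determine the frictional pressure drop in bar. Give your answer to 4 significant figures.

ΔP ≈ 0.001265 bar

Q = 769.6 L/min = 769.6/60000 = 0.01283 m³/s.
Cross-sectional area A = πD²/4 = π(0.317)²/4 = 0.07892 m²; mean velocity V = Q/A = 0.01283/0.07892 = 0.1625 m/s.
Reynolds number Re = ρVD/μ = 1029 · 0.1625 · 0.317 / 0.00109 = 4.864e+04.
Re > 4000 → turbulent; use the Moody-chart value f = 0.0339.
Darcy-Weisbach: ΔP = f(L/D)(ρV²/2) = 0.0339·(87.05/0.317)·(1029·0.1625²/2) = 0.0339·274.6·13.59 = 126.5 Pa.
ΔP = 126.5 Pa = 0.001265 bar.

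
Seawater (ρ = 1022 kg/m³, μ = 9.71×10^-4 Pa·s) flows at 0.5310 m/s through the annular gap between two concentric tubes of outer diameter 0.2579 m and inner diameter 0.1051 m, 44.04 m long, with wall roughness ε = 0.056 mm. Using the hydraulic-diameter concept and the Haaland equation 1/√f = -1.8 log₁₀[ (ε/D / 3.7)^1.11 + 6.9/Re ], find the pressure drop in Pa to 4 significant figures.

ΔP ≈ 828.7 Pa

Hydraulic diameter D_h = 4A/P = D_o - D_i = 0.2579 - 0.1051 = 0.1528 m.
Re = ρVD_h/μ = 1022·0.531·0.1528/0.000971 = 8.54e+04.
ε/D_h = 5.6e-05/0.1528 = 0.000366; Haaland gives 1/√f = -1.8 log₁₀[3.59e-05+8.08e-05] = 7.079, so f = 0.01995.
ΔP = f(L/D_h)(ρV²/2) = 0.01995·44.04/0.1528·144.1 = 828.7 Pa.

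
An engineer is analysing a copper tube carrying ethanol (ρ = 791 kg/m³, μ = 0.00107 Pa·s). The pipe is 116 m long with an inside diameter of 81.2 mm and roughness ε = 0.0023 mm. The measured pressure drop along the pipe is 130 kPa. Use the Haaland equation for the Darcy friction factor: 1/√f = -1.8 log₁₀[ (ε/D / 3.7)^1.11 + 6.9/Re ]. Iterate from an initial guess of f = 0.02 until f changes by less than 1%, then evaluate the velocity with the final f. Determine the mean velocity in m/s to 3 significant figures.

V ≈ 3.88 m/s

Rearranging Darcy-Weisbach: V = √(2·ΔP·D/(f·L·ρ)). With ε/D = 2.3e-06/0.0812 = 2.83e-05, iterate starting from f = 0.02:
  f = 0.02 → V = √(2·1.3e+05·0.0812/(0.02·116·791)) = 3.392 m/s; Re = ρVD/μ = 2.036e+05; f → 0.01563
  f = 0.01563 → V = 3.837 m/s; Re = 2.303e+05; f → 0.01528
  f = 0.01528 → V = 3.88 m/s; Re = 2.329e+05; f → 0.01525
Converged (Δf/f < 1%). With the final f = 0.01525: V = √(2·1.3e+05·0.0812/(0.01525·116·791)) = 3.884 m/s.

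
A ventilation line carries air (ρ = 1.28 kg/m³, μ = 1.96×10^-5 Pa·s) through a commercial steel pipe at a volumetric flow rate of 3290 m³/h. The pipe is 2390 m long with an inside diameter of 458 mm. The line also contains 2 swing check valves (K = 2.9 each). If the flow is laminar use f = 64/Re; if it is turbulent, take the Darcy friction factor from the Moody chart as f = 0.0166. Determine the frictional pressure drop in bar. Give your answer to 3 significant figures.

Q = 3290 m³/h = 3290/3600 = 0.9139 m³/s.
Cross-sectional area A = πD²/4 = π(0.458)²/4 = 0.1647 m²; mean velocity V = Q/A = 0.9139/0.1647 = 5.547 m/s.
Reynolds number Re = ρVD/μ = 1.28 · 5.547 · 0.458 / 1.96e-05 = 1.659e+05.
Re > 4000 → turbulent; use the Moody-chart value f = 0.0166.
Total minor-loss coefficient ΣK = 2·2.9 = 5.8.
ΔP = [f·L/D + ΣK]·(ρV²/2) = [0.0166·2390/0.458 + 5.8]·(1.28·5.547²/2) = [86.62 + 5.8]·19.69 = 1820 Pa.
ΔP = 1820 Pa = 0.0182 bar.

ΔP ≈ 0.0182 bar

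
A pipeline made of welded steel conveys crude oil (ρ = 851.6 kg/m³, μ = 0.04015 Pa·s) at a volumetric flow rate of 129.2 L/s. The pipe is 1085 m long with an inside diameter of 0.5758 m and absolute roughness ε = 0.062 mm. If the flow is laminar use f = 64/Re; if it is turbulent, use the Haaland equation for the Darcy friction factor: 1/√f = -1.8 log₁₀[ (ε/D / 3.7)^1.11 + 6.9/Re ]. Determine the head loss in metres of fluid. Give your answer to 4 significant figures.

Q = 129.2 L/s = 129.2/1000 = 0.1292 m³/s.
Cross-sectional area A = πD²/4 = π(0.5758)²/4 = 0.2604 m²; mean velocity V = Q/A = 0.1292/0.2604 = 0.4962 m/s.
Reynolds number Re = ρVD/μ = 851.6 · 0.4962 · 0.5758 / 0.0401 = 6060.
Re > 4000 → turbulent. Relative roughness ε/D = 6.2e-05/0.5758 = 0.000108. Haaland: 1/√f = -1.8 log₁₀[(0.000108/3.7)^1.11 + 6.9/6060] = -1.8 log₁₀[9.22e-06 + 0.00114] = 5.292, so f = 0.03571.
Darcy-Weisbach: ΔP = f(L/D)(ρV²/2) = 0.03571·(1085/0.5758)·(851.6·0.4962²/2) = 0.03571·1884·104.8 = 7053 Pa.
Head loss h_f = ΔP/(ρg) = 7053/(851.6·9.81) = 0.8442 m.

h_f ≈ 0.8442 m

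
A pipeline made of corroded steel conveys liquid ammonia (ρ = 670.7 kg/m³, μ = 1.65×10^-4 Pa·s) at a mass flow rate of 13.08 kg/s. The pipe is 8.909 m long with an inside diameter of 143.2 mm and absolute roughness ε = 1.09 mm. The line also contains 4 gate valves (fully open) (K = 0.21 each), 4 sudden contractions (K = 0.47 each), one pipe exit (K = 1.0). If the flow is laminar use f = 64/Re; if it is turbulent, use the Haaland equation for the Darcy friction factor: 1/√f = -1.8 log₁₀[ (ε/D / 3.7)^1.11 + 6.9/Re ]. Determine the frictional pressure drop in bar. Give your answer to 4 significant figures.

ΔP ≈ 0.02894 bar

A = πD²/4 = π(0.1432)²/4 = 0.01611 m²; mean velocity V = ṁ/(ρA) = 13.08/(670.7 · 0.01611) = 1.211 m/s.
Reynolds number Re = ρVD/μ = 670.7 · 1.211 · 0.1432 / 0.000165 = 7.048e+05.
Re > 4000 → turbulent. Relative roughness ε/D = 0.00109/0.1432 = 0.00761. Haaland: 1/√f = -1.8 log₁₀[(0.00761/3.7)^1.11 + 6.9/7.048e+05] = -1.8 log₁₀[0.00104 + 9.79e-06] = 5.361, so f = 0.0348.
Total minor-loss coefficient ΣK = 4·0.21 + 4·0.47 + 1·1 = 3.72.
ΔP = [f·L/D + ΣK]·(ρV²/2) = [0.0348·8.909/0.1432 + 3.72]·(670.7·1.211²/2) = [2.165 + 3.72]·491.7 = 2894 Pa.
ΔP = 2894 Pa = 0.02894 bar.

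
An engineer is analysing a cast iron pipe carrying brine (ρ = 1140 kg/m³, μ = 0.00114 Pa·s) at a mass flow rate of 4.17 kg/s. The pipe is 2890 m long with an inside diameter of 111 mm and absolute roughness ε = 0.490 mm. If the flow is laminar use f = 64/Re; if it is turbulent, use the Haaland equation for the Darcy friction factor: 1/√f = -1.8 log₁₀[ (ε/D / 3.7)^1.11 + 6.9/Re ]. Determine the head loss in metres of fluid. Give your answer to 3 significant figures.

h_f ≈ 5.96 m

A = πD²/4 = π(0.111)²/4 = 0.009677 m²; mean velocity V = ṁ/(ρA) = 4.17/(1140 · 0.009677) = 0.378 m/s.
Reynolds number Re = ρVD/μ = 1140 · 0.378 · 0.111 / 0.00114 = 4.196e+04.
Re > 4000 → turbulent. Relative roughness ε/D = 0.00049/0.111 = 0.00441. Haaland: 1/√f = -1.8 log₁₀[(0.00441/3.7)^1.11 + 6.9/4.196e+04] = -1.8 log₁₀[0.000569 + 0.000164] = 5.642, so f = 0.03141.
Darcy-Weisbach: ΔP = f(L/D)(ρV²/2) = 0.03141·(2890/0.111)·(1140·0.378²/2) = 0.03141·2.604e+04·81.45 = 6.661e+04 Pa.
Head loss h_f = ΔP/(ρg) = 6.661e+04/(1140·9.81) = 5.96 m.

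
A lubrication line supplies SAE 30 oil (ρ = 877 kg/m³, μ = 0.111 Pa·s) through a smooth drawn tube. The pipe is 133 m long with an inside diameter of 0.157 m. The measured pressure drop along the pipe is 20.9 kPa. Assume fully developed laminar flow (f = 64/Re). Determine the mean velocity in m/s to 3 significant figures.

V ≈ 1.09 m/s

For laminar flow, f = 64/Re with Re = ρVD/μ, so Darcy-Weisbach reduces to ΔP = 32μLV/D². Solving for V: V = ΔP·D²/(32μL) = 2.09e+04·(0.157)²/(32·0.111·133) = 1.09 m/s.
Check: Re = ρVD/μ = 877·1.09·0.157/0.111 = 1353 < 2300, so the laminar assumption holds.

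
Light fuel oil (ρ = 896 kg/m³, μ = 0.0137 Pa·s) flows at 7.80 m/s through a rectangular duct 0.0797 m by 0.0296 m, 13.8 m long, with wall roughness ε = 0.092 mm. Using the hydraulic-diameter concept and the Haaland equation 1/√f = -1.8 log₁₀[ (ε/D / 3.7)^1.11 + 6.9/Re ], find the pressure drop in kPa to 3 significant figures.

ΔP ≈ 255 kPa

Hydraulic diameter D_h = 4A/P = 4·(0.0797·0.0296)/(2·(0.0797+0.0296)) = 0.009436/0.2186 = 0.04317 m.
Re = ρVD_h/μ = 896·7.8·0.04317/0.0137 = 2.202e+04.
ε/D_h = 9.2e-05/0.04317 = 0.00213; Haaland gives 1/√f = -1.8 log₁₀[0.000254+0.000313] = 5.844, so f = 0.02928.
ΔP = f(L/D_h)(ρV²/2) = 0.02928·13.8/0.04317·2.726e+04 = 2.552e+05 Pa.
ΔP = 255 kPa.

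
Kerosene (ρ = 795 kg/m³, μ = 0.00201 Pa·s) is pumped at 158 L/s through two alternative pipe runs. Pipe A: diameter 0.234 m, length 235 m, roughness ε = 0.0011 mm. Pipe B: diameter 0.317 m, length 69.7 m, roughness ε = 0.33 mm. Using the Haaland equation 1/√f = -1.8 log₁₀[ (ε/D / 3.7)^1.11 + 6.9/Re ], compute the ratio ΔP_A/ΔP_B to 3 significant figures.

Pipe A: V = Q/A = 0.158/0.04301 = 3.674 m/s; Re = 3.4e+05; ε/D = 4.7e-06; Haaland → f = 0.01405; ΔP_A = f(L/D)(ρV²/2) = 7.572e+04 Pa.
Pipe B: V = Q/A = 0.158/0.07892 = 2.002 m/s; Re = 2.51e+05; ε/D = 0.00104; Haaland → f = 0.02085; ΔP_B = f(L/D)(ρV²/2) = 7302 Pa.
ΔP_A/ΔP_B = 7.572e+04/7302 = 10.4.

ΔP_A/ΔP_B ≈ 10.4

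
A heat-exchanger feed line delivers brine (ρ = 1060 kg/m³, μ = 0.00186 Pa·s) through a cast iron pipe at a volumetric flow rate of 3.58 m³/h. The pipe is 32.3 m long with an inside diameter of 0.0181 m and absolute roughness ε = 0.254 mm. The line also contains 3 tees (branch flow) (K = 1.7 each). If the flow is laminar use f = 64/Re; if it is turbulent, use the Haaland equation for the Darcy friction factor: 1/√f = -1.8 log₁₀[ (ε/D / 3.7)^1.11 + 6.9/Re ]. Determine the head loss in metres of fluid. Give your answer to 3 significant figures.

Q = 3.58 m³/h = 3.58/3600 = 0.0009944 m³/s.
Cross-sectional area A = πD²/4 = π(0.0181)²/4 = 0.0002573 m²; mean velocity V = Q/A = 0.0009944/0.0002573 = 3.865 m/s.
Reynolds number Re = ρVD/μ = 1060 · 3.865 · 0.0181 / 0.00186 = 3.987e+04.
Re > 4000 → turbulent. Relative roughness ε/D = 0.000254/0.0181 = 0.014. Haaland: 1/√f = -1.8 log₁₀[(0.014/3.7)^1.11 + 6.9/3.987e+04] = -1.8 log₁₀[0.00205 + 0.000173] = 4.774, so f = 0.04388.
Total minor-loss coefficient ΣK = 3·1.7 = 5.1.
ΔP = [f·L/D + ΣK]·(ρV²/2) = [0.04388·32.3/0.0181 + 5.1]·(1060·3.865²/2) = [78.3 + 5.1]·7917 = 6.602e+05 Pa.
Head loss h_f = ΔP/(ρg) = 6.602e+05/(1060·9.81) = 63.5 m.

h_f ≈ 63.5 m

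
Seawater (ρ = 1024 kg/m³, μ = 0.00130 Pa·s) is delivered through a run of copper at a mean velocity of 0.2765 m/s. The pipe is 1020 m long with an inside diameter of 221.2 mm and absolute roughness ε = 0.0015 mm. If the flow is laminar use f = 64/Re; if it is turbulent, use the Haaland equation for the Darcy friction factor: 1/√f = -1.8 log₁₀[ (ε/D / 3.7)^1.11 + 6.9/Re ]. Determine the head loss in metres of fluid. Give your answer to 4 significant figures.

Reynolds number Re = ρVD/μ = 1024 · 0.2765 · 0.2212 / 0.0013 = 4.818e+04.
Re > 4000 → turbulent. Relative roughness ε/D = 1.5e-06/0.2212 = 6.78e-06. Haaland: 1/√f = -1.8 log₁₀[(6.78e-06/3.7)^1.11 + 6.9/4.818e+04] = -1.8 log₁₀[4.29e-07 + 0.000143] = 6.917, so f = 0.0209.
Darcy-Weisbach: ΔP = f(L/D)(ρV²/2) = 0.0209·(1020/0.2212)·(1024·0.2765²/2) = 0.0209·4611·39.14 = 3773 Pa.
Head loss h_f = ΔP/(ρg) = 3773/(1024·9.81) = 0.3756 m.

h_f ≈ 0.3756 m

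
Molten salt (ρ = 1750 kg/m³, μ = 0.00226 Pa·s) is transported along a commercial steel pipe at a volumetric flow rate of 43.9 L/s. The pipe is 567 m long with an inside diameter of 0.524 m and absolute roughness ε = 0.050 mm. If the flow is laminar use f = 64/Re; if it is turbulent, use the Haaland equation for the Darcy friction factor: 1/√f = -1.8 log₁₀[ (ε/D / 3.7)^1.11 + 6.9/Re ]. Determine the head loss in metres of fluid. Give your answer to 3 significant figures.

Q = 43.9 L/s = 43.9/1000 = 0.0439 m³/s.
Cross-sectional area A = πD²/4 = π(0.524)²/4 = 0.2157 m²; mean velocity V = Q/A = 0.0439/0.2157 = 0.2036 m/s.
Reynolds number Re = ρVD/μ = 1750 · 0.2036 · 0.524 / 0.00226 = 8.26e+04.
Re > 4000 → turbulent. Relative roughness ε/D = 5e-05/0.524 = 9.54e-05. Haaland: 1/√f = -1.8 log₁₀[(9.54e-05/3.7)^1.11 + 6.9/8.26e+04] = -1.8 log₁₀[8.07e-06 + 8.35e-05] = 7.269, so f = 0.01893.
Darcy-Weisbach: ΔP = f(L/D)(ρV²/2) = 0.01893·(567/0.524)·(1750·0.2036²/2) = 0.01893·1082·36.26 = 742.7 Pa.
Head loss h_f = ΔP/(ρg) = 742.7/(1750·9.81) = 0.0433 m.

h_f ≈ 0.0433 m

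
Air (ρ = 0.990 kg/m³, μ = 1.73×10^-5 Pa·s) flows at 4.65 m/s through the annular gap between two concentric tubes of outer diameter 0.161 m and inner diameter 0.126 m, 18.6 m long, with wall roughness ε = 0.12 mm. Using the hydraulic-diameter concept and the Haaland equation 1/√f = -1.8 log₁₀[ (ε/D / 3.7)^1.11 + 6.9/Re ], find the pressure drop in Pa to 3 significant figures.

Hydraulic diameter D_h = 4A/P = D_o - D_i = 0.161 - 0.126 = 0.035 m.
Re = ρVD_h/μ = 0.99·4.65·0.035/1.73e-05 = 9313.
ε/D_h = 0.00012/0.035 = 0.00343; Haaland gives 1/√f = -1.8 log₁₀[0.00043+0.000741] = 5.277, so f = 0.03591.
ΔP = f(L/D_h)(ρV²/2) = 0.03591·18.6/0.035·10.7 = 204.3 Pa.

ΔP ≈ 204 Pa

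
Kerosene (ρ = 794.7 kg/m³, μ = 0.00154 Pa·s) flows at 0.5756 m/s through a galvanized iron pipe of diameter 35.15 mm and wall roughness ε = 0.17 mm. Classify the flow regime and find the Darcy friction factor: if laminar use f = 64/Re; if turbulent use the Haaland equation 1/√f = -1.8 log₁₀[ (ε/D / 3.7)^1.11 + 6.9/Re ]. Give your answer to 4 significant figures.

f ≈ 0.03697

Re = ρVD/μ = 794.7·0.5756·0.03515/0.00154 = 1.044e+04.
Re > 4000 → turbulent. ε/D = 0.00017/0.03515 = 0.00484; Haaland: 1/√f = -1.8 log₁₀[0.00063 + 0.000661] = 5.201, so f = 0.03697.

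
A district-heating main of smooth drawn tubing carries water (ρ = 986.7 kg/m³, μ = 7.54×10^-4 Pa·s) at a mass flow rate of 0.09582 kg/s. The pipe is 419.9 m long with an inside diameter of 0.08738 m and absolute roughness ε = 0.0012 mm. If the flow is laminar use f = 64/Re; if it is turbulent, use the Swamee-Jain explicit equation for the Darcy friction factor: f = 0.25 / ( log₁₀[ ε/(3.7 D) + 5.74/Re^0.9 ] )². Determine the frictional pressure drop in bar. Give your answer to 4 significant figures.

ΔP ≈ 2.149×10^-4 bar

A = πD²/4 = π(0.08738)²/4 = 0.005997 m²; mean velocity V = ṁ/(ρA) = 0.09582/(986.7 · 0.005997) = 0.01619 m/s.
Reynolds number Re = ρVD/μ = 986.7 · 0.01619 · 0.08738 / 0.000754 = 1852.
Re < 2300 → laminar flow, so f = 64/Re = 64/1852 = 0.03456 (the turbulent correlation is not needed).
Darcy-Weisbach: ΔP = f(L/D)(ρV²/2) = 0.03456·(419.9/0.08738)·(986.7·0.01619²/2) = 0.03456·4805·0.1294 = 21.49 Pa.
ΔP = 21.49 Pa = 2.149×10^-4 bar.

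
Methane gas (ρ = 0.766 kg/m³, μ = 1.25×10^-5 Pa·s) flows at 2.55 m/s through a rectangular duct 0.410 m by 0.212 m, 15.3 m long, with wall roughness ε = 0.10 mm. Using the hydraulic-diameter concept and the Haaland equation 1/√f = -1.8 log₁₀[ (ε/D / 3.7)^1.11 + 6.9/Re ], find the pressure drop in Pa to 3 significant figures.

Hydraulic diameter D_h = 4A/P = 4·(0.41·0.212)/(2·(0.41+0.212)) = 0.3477/1.244 = 0.2795 m.
Re = ρVD_h/μ = 0.766·2.55·0.2795/1.25e-05 = 4.367e+04.
ε/D_h = 0.0001/0.2795 = 0.000358; Haaland gives 1/√f = -1.8 log₁₀[3.5e-05+0.000158] = 6.686, so f = 0.02237.
ΔP = f(L/D_h)(ρV²/2) = 0.02237·15.3/0.2795·2.49 = 3.05 Pa.

ΔP ≈ 3.05 Pa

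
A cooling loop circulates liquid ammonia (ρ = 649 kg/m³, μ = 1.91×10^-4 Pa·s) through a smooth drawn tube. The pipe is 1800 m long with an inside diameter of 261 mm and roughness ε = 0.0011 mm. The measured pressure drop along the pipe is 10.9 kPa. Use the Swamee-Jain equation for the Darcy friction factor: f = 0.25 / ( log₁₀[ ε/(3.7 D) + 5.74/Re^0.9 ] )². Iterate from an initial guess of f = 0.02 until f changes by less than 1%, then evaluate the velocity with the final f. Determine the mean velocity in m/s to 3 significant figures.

V ≈ 0.613 m/s

Rearranging Darcy-Weisbach: V = √(2·ΔP·D/(f·L·ρ)). With ε/D = 1.1e-06/0.261 = 4.21e-06, iterate starting from f = 0.02:
  f = 0.02 → V = √(2·1.09e+04·0.261/(0.02·1800·649)) = 0.4935 m/s; Re = ρVD/μ = 4.376e+05; f → 0.01347
  f = 0.01347 → V = 0.6013 m/s; Re = 5.333e+05; f → 0.01301
  f = 0.01301 → V = 0.6118 m/s; Re = 5.426e+05; f → 0.01297
Converged (Δf/f < 1%). With the final f = 0.01297: V = √(2·1.09e+04·0.261/(0.01297·1800·649)) = 0.6127 m/s.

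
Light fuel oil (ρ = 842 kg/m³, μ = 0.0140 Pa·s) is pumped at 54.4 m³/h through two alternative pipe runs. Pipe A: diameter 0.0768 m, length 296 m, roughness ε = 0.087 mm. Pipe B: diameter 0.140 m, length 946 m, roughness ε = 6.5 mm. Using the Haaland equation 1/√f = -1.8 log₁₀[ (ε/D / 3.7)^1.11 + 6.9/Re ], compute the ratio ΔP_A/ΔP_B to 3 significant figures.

ΔP_A/ΔP_B ≈ 2.57

Pipe A: V = Q/A = 0.01511/0.004632 = 3.262 m/s; Re = 1.507e+04; ε/D = 0.00113; Haaland → f = 0.02951; ΔP_A = f(L/D)(ρV²/2) = 5.096e+05 Pa.
Pipe B: V = Q/A = 0.01511/0.01539 = 0.9816 m/s; Re = 8265; ε/D = 0.0464; Haaland → f = 0.0723; ΔP_B = f(L/D)(ρV²/2) = 1.982e+05 Pa.
ΔP_A/ΔP_B = 5.096e+05/1.982e+05 = 2.57.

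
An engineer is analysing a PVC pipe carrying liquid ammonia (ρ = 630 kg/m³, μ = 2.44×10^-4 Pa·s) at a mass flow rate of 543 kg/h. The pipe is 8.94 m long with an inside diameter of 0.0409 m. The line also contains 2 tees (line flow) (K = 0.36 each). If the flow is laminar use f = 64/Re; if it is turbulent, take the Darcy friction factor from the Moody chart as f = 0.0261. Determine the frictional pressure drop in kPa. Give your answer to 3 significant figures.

ΔP ≈ 0.0672 kPa

ṁ = 543 kg/h = 543/3600 = 0.1508 kg/s.
A = πD²/4 = π(0.0409)²/4 = 0.001314 m²; mean velocity V = ṁ/(ρA) = 0.1508/(630 · 0.001314) = 0.1822 m/s.
Reynolds number Re = ρVD/μ = 630 · 0.1822 · 0.0409 / 0.000244 = 1.924e+04.
Re > 4000 → turbulent; use the Moody-chart value f = 0.0261.
Total minor-loss coefficient ΣK = 2·0.36 = 0.72.
ΔP = [f·L/D + ΣK]·(ρV²/2) = [0.0261·8.94/0.0409 + 0.72]·(630·0.1822²/2) = [5.705 + 0.72]·10.46 = 67.21 Pa.
ΔP = 67.21 Pa = 0.0672 kPa.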